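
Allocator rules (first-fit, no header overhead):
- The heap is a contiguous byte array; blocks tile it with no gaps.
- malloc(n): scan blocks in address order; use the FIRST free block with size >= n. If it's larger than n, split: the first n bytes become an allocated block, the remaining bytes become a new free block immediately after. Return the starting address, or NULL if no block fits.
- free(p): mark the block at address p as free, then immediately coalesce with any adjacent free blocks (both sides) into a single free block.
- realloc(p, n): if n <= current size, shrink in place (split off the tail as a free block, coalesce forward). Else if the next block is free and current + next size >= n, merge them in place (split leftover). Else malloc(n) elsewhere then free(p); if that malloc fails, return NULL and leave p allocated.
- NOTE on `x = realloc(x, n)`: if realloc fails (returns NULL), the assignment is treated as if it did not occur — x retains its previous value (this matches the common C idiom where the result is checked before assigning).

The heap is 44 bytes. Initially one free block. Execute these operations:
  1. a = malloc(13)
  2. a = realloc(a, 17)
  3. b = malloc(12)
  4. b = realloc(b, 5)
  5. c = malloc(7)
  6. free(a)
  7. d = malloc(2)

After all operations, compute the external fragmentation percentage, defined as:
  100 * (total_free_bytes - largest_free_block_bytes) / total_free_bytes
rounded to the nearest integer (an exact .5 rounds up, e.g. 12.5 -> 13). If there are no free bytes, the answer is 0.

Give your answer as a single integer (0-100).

Op 1: a = malloc(13) -> a = 0; heap: [0-12 ALLOC][13-43 FREE]
Op 2: a = realloc(a, 17) -> a = 0; heap: [0-16 ALLOC][17-43 FREE]
Op 3: b = malloc(12) -> b = 17; heap: [0-16 ALLOC][17-28 ALLOC][29-43 FREE]
Op 4: b = realloc(b, 5) -> b = 17; heap: [0-16 ALLOC][17-21 ALLOC][22-43 FREE]
Op 5: c = malloc(7) -> c = 22; heap: [0-16 ALLOC][17-21 ALLOC][22-28 ALLOC][29-43 FREE]
Op 6: free(a) -> (freed a); heap: [0-16 FREE][17-21 ALLOC][22-28 ALLOC][29-43 FREE]
Op 7: d = malloc(2) -> d = 0; heap: [0-1 ALLOC][2-16 FREE][17-21 ALLOC][22-28 ALLOC][29-43 FREE]
Free blocks: [15 15] total_free=30 largest=15 -> 100*(30-15)/30 = 1500/30 = 50

Answer: 50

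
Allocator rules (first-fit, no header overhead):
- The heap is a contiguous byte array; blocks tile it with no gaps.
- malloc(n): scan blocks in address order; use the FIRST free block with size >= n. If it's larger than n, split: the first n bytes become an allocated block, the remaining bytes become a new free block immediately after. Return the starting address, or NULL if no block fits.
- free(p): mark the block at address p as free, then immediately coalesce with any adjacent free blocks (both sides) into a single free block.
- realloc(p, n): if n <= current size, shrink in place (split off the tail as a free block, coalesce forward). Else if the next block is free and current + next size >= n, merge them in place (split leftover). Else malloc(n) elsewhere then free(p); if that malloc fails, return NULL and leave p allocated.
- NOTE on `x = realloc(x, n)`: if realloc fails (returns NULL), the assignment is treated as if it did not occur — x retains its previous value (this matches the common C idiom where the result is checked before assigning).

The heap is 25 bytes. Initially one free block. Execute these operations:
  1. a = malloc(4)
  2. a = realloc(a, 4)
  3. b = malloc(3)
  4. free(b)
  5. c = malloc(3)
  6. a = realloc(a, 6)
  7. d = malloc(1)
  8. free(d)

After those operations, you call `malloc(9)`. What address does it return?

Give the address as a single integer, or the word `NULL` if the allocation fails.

Op 1: a = malloc(4) -> a = 0; heap: [0-3 ALLOC][4-24 FREE]
Op 2: a = realloc(a, 4) -> a = 0; heap: [0-3 ALLOC][4-24 FREE]
Op 3: b = malloc(3) -> b = 4; heap: [0-3 ALLOC][4-6 ALLOC][7-24 FREE]
Op 4: free(b) -> (freed b); heap: [0-3 ALLOC][4-24 FREE]
Op 5: c = malloc(3) -> c = 4; heap: [0-3 ALLOC][4-6 ALLOC][7-24 FREE]
Op 6: a = realloc(a, 6) -> a = 7; heap: [0-3 FREE][4-6 ALLOC][7-12 ALLOC][13-24 FREE]
Op 7: d = malloc(1) -> d = 0; heap: [0-0 ALLOC][1-3 FREE][4-6 ALLOC][7-12 ALLOC][13-24 FREE]
Op 8: free(d) -> (freed d); heap: [0-3 FREE][4-6 ALLOC][7-12 ALLOC][13-24 FREE]
malloc(9): first-fit scan over [0-3 FREE][4-6 ALLOC][7-12 ALLOC][13-24 FREE] -> 13

Answer: 13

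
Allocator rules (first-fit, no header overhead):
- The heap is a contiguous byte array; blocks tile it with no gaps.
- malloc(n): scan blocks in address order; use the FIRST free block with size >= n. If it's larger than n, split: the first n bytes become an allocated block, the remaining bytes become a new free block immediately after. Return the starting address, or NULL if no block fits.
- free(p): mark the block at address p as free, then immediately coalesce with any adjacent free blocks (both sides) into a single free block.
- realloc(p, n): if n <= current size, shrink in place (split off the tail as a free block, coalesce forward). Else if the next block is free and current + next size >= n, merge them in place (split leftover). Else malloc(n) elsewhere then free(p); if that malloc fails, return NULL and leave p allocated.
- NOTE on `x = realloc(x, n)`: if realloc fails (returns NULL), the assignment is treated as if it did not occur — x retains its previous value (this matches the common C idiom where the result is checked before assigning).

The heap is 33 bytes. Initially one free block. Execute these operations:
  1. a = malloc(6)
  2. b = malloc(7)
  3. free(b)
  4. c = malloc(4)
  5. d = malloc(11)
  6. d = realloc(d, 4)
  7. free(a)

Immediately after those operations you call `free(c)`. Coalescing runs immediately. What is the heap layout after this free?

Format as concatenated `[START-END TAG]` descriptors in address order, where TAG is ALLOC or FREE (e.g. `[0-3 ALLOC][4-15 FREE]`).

Op 1: a = malloc(6) -> a = 0; heap: [0-5 ALLOC][6-32 FREE]
Op 2: b = malloc(7) -> b = 6; heap: [0-5 ALLOC][6-12 ALLOC][13-32 FREE]
Op 3: free(b) -> (freed b); heap: [0-5 ALLOC][6-32 FREE]
Op 4: c = malloc(4) -> c = 6; heap: [0-5 ALLOC][6-9 ALLOC][10-32 FREE]
Op 5: d = malloc(11) -> d = 10; heap: [0-5 ALLOC][6-9 ALLOC][10-20 ALLOC][21-32 FREE]
Op 6: d = realloc(d, 4) -> d = 10; heap: [0-5 ALLOC][6-9 ALLOC][10-13 ALLOC][14-32 FREE]
Op 7: free(a) -> (freed a); heap: [0-5 FREE][6-9 ALLOC][10-13 ALLOC][14-32 FREE]
free(c): c = 6 -> block [6-9 ALLOC]; mark free, coalesce with adjacent free neighbors -> [0-9 FREE][10-13 ALLOC][14-32 FREE]

Answer: [0-9 FREE][10-13 ALLOC][14-32 FREE]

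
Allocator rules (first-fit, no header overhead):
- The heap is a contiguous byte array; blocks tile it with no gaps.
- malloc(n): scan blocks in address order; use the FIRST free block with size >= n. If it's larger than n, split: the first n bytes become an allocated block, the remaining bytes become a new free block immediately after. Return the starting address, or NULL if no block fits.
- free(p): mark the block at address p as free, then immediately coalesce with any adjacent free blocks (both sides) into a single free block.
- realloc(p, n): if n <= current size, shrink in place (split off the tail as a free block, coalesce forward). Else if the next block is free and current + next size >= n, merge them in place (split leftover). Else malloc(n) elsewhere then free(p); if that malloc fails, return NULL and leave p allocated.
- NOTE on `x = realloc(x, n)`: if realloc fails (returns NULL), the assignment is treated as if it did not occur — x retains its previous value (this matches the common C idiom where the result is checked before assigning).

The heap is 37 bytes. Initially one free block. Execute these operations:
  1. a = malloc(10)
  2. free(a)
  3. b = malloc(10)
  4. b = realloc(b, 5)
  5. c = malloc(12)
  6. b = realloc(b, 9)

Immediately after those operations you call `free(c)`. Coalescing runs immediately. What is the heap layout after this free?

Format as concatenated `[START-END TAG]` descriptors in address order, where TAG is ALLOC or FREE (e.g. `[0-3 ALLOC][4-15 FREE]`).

Op 1: a = malloc(10) -> a = 0; heap: [0-9 ALLOC][10-36 FREE]
Op 2: free(a) -> (freed a); heap: [0-36 FREE]
Op 3: b = malloc(10) -> b = 0; heap: [0-9 ALLOC][10-36 FREE]
Op 4: b = realloc(b, 5) -> b = 0; heap: [0-4 ALLOC][5-36 FREE]
Op 5: c = malloc(12) -> c = 5; heap: [0-4 ALLOC][5-16 ALLOC][17-36 FREE]
Op 6: b = realloc(b, 9) -> b = 17; heap: [0-4 FREE][5-16 ALLOC][17-25 ALLOC][26-36 FREE]
free(c): c = 5 -> block [5-16 ALLOC]; mark free, coalesce with adjacent free neighbors -> [0-16 FREE][17-25 ALLOC][26-36 FREE]

Answer: [0-16 FREE][17-25 ALLOC][26-36 FREE]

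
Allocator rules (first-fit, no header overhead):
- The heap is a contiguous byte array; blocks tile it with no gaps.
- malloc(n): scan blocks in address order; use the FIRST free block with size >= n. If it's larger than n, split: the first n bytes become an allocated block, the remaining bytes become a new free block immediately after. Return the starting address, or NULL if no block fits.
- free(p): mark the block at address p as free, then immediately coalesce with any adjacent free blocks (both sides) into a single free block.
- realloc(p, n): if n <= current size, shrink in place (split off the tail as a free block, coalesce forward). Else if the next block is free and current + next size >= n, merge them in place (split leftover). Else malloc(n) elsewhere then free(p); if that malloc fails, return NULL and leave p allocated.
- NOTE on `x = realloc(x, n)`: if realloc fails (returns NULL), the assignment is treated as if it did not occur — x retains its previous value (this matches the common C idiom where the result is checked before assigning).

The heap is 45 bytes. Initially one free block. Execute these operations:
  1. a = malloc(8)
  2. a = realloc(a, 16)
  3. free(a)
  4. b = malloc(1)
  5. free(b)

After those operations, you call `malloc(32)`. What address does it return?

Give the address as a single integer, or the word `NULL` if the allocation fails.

Answer: 0

Derivation:
Op 1: a = malloc(8) -> a = 0; heap: [0-7 ALLOC][8-44 FREE]
Op 2: a = realloc(a, 16) -> a = 0; heap: [0-15 ALLOC][16-44 FREE]
Op 3: free(a) -> (freed a); heap: [0-44 FREE]
Op 4: b = malloc(1) -> b = 0; heap: [0-0 ALLOC][1-44 FREE]
Op 5: free(b) -> (freed b); heap: [0-44 FREE]
malloc(32): first-fit scan over [0-44 FREE] -> 0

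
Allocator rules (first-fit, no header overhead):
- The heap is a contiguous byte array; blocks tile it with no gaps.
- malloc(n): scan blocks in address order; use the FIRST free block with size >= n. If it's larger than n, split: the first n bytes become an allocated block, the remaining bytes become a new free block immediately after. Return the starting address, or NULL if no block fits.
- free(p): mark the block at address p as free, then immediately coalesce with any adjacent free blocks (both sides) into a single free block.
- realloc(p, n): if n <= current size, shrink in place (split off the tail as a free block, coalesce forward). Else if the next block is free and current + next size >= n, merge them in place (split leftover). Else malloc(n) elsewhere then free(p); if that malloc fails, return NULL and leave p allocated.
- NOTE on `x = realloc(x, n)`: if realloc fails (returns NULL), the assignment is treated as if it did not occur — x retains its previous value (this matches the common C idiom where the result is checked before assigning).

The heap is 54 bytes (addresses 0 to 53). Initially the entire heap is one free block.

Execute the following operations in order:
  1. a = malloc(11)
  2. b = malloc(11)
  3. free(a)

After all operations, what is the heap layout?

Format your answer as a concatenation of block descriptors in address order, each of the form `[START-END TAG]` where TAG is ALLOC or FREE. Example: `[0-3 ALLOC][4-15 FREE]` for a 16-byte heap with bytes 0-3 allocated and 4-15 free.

Answer: [0-10 FREE][11-21 ALLOC][22-53 FREE]

Derivation:
Op 1: a = malloc(11) -> a = 0; heap: [0-10 ALLOC][11-53 FREE]
Op 2: b = malloc(11) -> b = 11; heap: [0-10 ALLOC][11-21 ALLOC][22-53 FREE]
Op 3: free(a) -> (freed a); heap: [0-10 FREE][11-21 ALLOC][22-53 FREE]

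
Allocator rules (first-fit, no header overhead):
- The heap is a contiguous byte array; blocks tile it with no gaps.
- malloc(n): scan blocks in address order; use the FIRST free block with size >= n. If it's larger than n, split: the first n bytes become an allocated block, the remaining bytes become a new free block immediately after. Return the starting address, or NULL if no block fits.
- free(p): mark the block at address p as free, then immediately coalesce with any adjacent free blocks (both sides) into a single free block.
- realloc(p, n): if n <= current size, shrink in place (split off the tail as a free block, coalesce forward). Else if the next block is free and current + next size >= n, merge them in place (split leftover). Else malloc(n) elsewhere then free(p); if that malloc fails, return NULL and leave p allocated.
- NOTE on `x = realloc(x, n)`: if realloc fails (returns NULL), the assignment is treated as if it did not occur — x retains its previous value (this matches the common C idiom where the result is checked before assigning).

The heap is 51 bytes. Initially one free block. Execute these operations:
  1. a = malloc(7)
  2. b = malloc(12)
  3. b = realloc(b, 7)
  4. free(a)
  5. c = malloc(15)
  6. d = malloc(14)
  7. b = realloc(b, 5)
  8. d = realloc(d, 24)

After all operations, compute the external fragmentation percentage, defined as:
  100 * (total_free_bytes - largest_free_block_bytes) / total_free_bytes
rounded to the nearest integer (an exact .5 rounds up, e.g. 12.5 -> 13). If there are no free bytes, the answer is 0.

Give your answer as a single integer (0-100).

Op 1: a = malloc(7) -> a = 0; heap: [0-6 ALLOC][7-50 FREE]
Op 2: b = malloc(12) -> b = 7; heap: [0-6 ALLOC][7-18 ALLOC][19-50 FREE]
Op 3: b = realloc(b, 7) -> b = 7; heap: [0-6 ALLOC][7-13 ALLOC][14-50 FREE]
Op 4: free(a) -> (freed a); heap: [0-6 FREE][7-13 ALLOC][14-50 FREE]
Op 5: c = malloc(15) -> c = 14; heap: [0-6 FREE][7-13 ALLOC][14-28 ALLOC][29-50 FREE]
Op 6: d = malloc(14) -> d = 29; heap: [0-6 FREE][7-13 ALLOC][14-28 ALLOC][29-42 ALLOC][43-50 FREE]
Op 7: b = realloc(b, 5) -> b = 7; heap: [0-6 FREE][7-11 ALLOC][12-13 FREE][14-28 ALLOC][29-42 ALLOC][43-50 FREE]
Op 8: d = realloc(d, 24) -> NULL (d unchanged); heap: [0-6 FREE][7-11 ALLOC][12-13 FREE][14-28 ALLOC][29-42 ALLOC][43-50 FREE]
Free blocks: [7 2 8] total_free=17 largest=8 -> 100*(17-8)/17 = 900/17 ≈ 52.941 -> rounds to 53

Answer: 53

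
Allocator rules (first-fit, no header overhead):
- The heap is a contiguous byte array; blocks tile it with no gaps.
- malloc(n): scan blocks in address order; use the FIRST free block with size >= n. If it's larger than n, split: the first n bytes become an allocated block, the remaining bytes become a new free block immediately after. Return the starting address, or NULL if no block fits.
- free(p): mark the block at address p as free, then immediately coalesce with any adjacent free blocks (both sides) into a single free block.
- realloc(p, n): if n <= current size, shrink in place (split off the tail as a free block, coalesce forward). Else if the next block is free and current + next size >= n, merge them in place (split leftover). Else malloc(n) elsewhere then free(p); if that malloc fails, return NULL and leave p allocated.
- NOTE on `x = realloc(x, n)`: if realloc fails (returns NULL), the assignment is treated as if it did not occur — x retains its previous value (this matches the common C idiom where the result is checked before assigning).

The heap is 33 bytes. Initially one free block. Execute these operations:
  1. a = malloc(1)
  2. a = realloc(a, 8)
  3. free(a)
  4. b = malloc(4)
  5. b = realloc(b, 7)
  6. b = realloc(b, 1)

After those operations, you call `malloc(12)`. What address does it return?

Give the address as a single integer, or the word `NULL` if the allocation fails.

Op 1: a = malloc(1) -> a = 0; heap: [0-0 ALLOC][1-32 FREE]
Op 2: a = realloc(a, 8) -> a = 0; heap: [0-7 ALLOC][8-32 FREE]
Op 3: free(a) -> (freed a); heap: [0-32 FREE]
Op 4: b = malloc(4) -> b = 0; heap: [0-3 ALLOC][4-32 FREE]
Op 5: b = realloc(b, 7) -> b = 0; heap: [0-6 ALLOC][7-32 FREE]
Op 6: b = realloc(b, 1) -> b = 0; heap: [0-0 ALLOC][1-32 FREE]
malloc(12): first-fit scan over [0-0 ALLOC][1-32 FREE] -> 1

Answer: 1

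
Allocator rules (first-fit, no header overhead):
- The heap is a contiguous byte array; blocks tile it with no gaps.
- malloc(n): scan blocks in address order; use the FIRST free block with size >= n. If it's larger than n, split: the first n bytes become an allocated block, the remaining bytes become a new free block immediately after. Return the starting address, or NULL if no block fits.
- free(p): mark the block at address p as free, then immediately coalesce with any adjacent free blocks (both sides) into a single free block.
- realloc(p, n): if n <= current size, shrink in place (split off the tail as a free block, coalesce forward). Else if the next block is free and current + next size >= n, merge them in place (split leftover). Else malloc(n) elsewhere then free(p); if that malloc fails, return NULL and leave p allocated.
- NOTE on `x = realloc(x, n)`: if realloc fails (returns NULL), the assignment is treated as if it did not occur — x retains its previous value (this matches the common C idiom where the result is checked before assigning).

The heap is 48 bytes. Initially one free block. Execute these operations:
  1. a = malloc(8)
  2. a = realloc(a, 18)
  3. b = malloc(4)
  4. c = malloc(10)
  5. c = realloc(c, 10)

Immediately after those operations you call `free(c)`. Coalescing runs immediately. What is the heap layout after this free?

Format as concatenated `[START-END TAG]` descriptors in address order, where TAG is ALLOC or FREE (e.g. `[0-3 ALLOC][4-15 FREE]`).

Answer: [0-17 ALLOC][18-21 ALLOC][22-47 FREE]

Derivation:
Op 1: a = malloc(8) -> a = 0; heap: [0-7 ALLOC][8-47 FREE]
Op 2: a = realloc(a, 18) -> a = 0; heap: [0-17 ALLOC][18-47 FREE]
Op 3: b = malloc(4) -> b = 18; heap: [0-17 ALLOC][18-21 ALLOC][22-47 FREE]
Op 4: c = malloc(10) -> c = 22; heap: [0-17 ALLOC][18-21 ALLOC][22-31 ALLOC][32-47 FREE]
Op 5: c = realloc(c, 10) -> c = 22; heap: [0-17 ALLOC][18-21 ALLOC][22-31 ALLOC][32-47 FREE]
free(c): c = 22 -> block [22-31 ALLOC]; mark free, coalesce with adjacent free neighbors -> [0-17 ALLOC][18-21 ALLOC][22-47 FREE]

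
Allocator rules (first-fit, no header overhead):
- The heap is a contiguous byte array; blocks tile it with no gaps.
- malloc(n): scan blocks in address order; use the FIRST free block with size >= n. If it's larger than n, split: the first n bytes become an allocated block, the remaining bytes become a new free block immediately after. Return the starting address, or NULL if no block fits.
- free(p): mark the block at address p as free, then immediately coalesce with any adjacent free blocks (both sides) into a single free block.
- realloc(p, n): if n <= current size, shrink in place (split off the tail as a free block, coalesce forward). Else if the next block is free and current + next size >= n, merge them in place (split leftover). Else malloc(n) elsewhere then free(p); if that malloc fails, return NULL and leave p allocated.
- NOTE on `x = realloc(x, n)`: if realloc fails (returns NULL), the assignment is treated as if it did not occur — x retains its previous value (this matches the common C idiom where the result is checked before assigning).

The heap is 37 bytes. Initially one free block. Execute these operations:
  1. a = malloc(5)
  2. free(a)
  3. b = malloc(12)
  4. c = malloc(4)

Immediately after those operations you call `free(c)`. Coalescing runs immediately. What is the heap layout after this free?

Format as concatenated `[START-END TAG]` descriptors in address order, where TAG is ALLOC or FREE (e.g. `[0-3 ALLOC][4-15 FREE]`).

Op 1: a = malloc(5) -> a = 0; heap: [0-4 ALLOC][5-36 FREE]
Op 2: free(a) -> (freed a); heap: [0-36 FREE]
Op 3: b = malloc(12) -> b = 0; heap: [0-11 ALLOC][12-36 FREE]
Op 4: c = malloc(4) -> c = 12; heap: [0-11 ALLOC][12-15 ALLOC][16-36 FREE]
free(c): c = 12 -> block [12-15 ALLOC]; mark free, coalesce with adjacent free neighbors -> [0-11 ALLOC][12-36 FREE]

Answer: [0-11 ALLOC][12-36 FREE]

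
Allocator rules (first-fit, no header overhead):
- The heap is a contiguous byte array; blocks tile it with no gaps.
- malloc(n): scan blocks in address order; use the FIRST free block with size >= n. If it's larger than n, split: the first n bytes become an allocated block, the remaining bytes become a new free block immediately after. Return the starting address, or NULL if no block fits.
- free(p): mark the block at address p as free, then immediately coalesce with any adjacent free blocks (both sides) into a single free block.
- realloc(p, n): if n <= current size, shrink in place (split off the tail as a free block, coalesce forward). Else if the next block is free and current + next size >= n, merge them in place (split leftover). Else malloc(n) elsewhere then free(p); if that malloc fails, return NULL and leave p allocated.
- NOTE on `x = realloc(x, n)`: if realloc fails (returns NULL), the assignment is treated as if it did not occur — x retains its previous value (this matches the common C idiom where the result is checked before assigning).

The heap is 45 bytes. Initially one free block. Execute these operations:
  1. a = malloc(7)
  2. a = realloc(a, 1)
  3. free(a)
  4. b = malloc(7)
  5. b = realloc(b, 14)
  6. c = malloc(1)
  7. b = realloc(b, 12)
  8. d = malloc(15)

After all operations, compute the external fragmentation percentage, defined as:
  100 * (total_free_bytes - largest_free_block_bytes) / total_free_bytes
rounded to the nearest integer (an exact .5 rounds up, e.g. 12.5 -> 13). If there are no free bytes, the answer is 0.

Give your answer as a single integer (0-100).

Op 1: a = malloc(7) -> a = 0; heap: [0-6 ALLOC][7-44 FREE]
Op 2: a = realloc(a, 1) -> a = 0; heap: [0-0 ALLOC][1-44 FREE]
Op 3: free(a) -> (freed a); heap: [0-44 FREE]
Op 4: b = malloc(7) -> b = 0; heap: [0-6 ALLOC][7-44 FREE]
Op 5: b = realloc(b, 14) -> b = 0; heap: [0-13 ALLOC][14-44 FREE]
Op 6: c = malloc(1) -> c = 14; heap: [0-13 ALLOC][14-14 ALLOC][15-44 FREE]
Op 7: b = realloc(b, 12) -> b = 0; heap: [0-11 ALLOC][12-13 FREE][14-14 ALLOC][15-44 FREE]
Op 8: d = malloc(15) -> d = 15; heap: [0-11 ALLOC][12-13 FREE][14-14 ALLOC][15-29 ALLOC][30-44 FREE]
Free blocks: [2 15] total_free=17 largest=15 -> 100*(17-15)/17 = 200/17 ≈ 11.765 -> rounds to 12

Answer: 12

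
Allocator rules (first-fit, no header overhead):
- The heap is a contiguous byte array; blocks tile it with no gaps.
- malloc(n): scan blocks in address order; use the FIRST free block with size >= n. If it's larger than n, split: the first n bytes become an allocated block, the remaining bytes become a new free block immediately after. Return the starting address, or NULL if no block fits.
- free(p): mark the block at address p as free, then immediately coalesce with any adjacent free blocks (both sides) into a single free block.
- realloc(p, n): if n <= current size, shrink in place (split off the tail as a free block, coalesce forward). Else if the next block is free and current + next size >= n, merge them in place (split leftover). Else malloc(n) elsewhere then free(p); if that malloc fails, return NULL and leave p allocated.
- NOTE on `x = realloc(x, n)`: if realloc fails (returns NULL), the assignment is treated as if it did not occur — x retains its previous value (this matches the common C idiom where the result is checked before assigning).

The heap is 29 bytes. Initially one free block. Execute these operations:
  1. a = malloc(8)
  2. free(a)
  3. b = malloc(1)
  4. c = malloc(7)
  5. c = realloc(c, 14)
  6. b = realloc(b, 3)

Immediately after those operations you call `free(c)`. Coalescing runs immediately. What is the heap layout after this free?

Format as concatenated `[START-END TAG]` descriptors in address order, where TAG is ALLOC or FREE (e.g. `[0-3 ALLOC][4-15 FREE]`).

Op 1: a = malloc(8) -> a = 0; heap: [0-7 ALLOC][8-28 FREE]
Op 2: free(a) -> (freed a); heap: [0-28 FREE]
Op 3: b = malloc(1) -> b = 0; heap: [0-0 ALLOC][1-28 FREE]
Op 4: c = malloc(7) -> c = 1; heap: [0-0 ALLOC][1-7 ALLOC][8-28 FREE]
Op 5: c = realloc(c, 14) -> c = 1; heap: [0-0 ALLOC][1-14 ALLOC][15-28 FREE]
Op 6: b = realloc(b, 3) -> b = 15; heap: [0-0 FREE][1-14 ALLOC][15-17 ALLOC][18-28 FREE]
free(c): c = 1 -> block [1-14 ALLOC]; mark free, coalesce with adjacent free neighbors -> [0-14 FREE][15-17 ALLOC][18-28 FREE]

Answer: [0-14 FREE][15-17 ALLOC][18-28 FREE]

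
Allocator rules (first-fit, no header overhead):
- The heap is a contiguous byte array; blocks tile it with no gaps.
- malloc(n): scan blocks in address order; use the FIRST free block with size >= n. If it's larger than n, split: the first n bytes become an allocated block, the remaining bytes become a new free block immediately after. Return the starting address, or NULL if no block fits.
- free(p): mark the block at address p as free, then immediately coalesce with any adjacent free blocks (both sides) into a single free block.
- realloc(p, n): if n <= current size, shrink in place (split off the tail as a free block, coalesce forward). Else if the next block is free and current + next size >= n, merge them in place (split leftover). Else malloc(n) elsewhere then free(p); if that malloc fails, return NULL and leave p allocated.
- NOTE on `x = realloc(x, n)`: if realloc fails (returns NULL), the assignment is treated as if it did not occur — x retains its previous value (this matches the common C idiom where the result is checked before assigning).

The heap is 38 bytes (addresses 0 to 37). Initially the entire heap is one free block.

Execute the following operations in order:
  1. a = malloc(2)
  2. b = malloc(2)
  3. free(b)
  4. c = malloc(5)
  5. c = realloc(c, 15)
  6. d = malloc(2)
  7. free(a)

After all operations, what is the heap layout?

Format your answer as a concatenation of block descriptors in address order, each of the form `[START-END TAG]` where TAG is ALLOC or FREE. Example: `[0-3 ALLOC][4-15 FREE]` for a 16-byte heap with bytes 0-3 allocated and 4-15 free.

Answer: [0-1 FREE][2-16 ALLOC][17-18 ALLOC][19-37 FREE]

Derivation:
Op 1: a = malloc(2) -> a = 0; heap: [0-1 ALLOC][2-37 FREE]
Op 2: b = malloc(2) -> b = 2; heap: [0-1 ALLOC][2-3 ALLOC][4-37 FREE]
Op 3: free(b) -> (freed b); heap: [0-1 ALLOC][2-37 FREE]
Op 4: c = malloc(5) -> c = 2; heap: [0-1 ALLOC][2-6 ALLOC][7-37 FREE]
Op 5: c = realloc(c, 15) -> c = 2; heap: [0-1 ALLOC][2-16 ALLOC][17-37 FREE]
Op 6: d = malloc(2) -> d = 17; heap: [0-1 ALLOC][2-16 ALLOC][17-18 ALLOC][19-37 FREE]
Op 7: free(a) -> (freed a); heap: [0-1 FREE][2-16 ALLOC][17-18 ALLOC][19-37 FREE]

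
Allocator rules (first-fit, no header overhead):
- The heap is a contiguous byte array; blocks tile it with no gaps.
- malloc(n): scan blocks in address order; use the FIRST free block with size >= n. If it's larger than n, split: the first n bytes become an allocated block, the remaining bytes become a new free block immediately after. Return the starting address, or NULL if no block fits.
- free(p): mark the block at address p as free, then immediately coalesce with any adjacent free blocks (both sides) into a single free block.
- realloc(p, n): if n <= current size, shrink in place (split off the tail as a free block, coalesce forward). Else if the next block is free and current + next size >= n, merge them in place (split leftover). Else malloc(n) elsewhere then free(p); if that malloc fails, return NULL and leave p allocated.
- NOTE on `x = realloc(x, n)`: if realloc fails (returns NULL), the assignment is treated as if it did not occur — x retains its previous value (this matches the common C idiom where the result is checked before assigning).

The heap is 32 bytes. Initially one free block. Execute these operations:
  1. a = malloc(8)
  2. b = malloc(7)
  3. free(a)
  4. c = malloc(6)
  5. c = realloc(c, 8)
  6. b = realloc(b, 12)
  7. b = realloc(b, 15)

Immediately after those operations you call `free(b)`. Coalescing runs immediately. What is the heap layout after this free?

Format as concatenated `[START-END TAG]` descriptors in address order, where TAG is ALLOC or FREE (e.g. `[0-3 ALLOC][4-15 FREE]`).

Op 1: a = malloc(8) -> a = 0; heap: [0-7 ALLOC][8-31 FREE]
Op 2: b = malloc(7) -> b = 8; heap: [0-7 ALLOC][8-14 ALLOC][15-31 FREE]
Op 3: free(a) -> (freed a); heap: [0-7 FREE][8-14 ALLOC][15-31 FREE]
Op 4: c = malloc(6) -> c = 0; heap: [0-5 ALLOC][6-7 FREE][8-14 ALLOC][15-31 FREE]
Op 5: c = realloc(c, 8) -> c = 0; heap: [0-7 ALLOC][8-14 ALLOC][15-31 FREE]
Op 6: b = realloc(b, 12) -> b = 8; heap: [0-7 ALLOC][8-19 ALLOC][20-31 FREE]
Op 7: b = realloc(b, 15) -> b = 8; heap: [0-7 ALLOC][8-22 ALLOC][23-31 FREE]
free(b): b = 8 -> block [8-22 ALLOC]; mark free, coalesce with adjacent free neighbors -> [0-7 ALLOC][8-31 FREE]

Answer: [0-7 ALLOC][8-31 FREE]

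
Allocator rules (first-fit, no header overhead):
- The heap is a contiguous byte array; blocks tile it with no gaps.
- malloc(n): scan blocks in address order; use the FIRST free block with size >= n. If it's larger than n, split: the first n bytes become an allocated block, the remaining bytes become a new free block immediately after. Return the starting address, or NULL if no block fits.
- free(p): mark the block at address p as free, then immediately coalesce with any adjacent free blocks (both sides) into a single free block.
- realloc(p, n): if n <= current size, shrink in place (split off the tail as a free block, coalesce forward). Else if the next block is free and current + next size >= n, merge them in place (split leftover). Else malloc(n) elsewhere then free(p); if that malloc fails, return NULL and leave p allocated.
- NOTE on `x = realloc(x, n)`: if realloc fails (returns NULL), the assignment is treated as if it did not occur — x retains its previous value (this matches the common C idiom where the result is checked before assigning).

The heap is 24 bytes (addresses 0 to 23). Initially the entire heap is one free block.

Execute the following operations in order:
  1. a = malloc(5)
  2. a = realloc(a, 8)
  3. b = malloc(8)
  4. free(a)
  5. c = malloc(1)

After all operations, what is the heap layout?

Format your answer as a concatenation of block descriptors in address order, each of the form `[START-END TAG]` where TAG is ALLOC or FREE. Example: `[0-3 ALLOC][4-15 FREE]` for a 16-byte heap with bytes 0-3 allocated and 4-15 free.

Op 1: a = malloc(5) -> a = 0; heap: [0-4 ALLOC][5-23 FREE]
Op 2: a = realloc(a, 8) -> a = 0; heap: [0-7 ALLOC][8-23 FREE]
Op 3: b = malloc(8) -> b = 8; heap: [0-7 ALLOC][8-15 ALLOC][16-23 FREE]
Op 4: free(a) -> (freed a); heap: [0-7 FREE][8-15 ALLOC][16-23 FREE]
Op 5: c = malloc(1) -> c = 0; heap: [0-0 ALLOC][1-7 FREE][8-15 ALLOC][16-23 FREE]

Answer: [0-0 ALLOC][1-7 FREE][8-15 ALLOC][16-23 FREE]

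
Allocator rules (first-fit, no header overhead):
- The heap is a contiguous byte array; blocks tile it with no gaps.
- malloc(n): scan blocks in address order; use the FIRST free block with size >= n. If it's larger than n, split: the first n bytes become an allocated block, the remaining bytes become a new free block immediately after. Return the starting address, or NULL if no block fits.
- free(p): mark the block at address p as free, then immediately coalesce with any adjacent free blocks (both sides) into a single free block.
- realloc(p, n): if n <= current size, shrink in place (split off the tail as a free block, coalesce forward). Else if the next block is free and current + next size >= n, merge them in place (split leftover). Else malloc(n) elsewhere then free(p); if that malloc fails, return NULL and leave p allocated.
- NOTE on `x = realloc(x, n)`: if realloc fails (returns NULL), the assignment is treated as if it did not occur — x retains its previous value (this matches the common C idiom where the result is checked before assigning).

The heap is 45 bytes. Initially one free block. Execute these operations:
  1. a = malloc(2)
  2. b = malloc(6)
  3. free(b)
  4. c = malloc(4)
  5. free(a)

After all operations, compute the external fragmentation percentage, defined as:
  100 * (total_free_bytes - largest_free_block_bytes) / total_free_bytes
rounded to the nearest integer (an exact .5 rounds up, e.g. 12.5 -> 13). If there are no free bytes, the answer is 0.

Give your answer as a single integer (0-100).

Op 1: a = malloc(2) -> a = 0; heap: [0-1 ALLOC][2-44 FREE]
Op 2: b = malloc(6) -> b = 2; heap: [0-1 ALLOC][2-7 ALLOC][8-44 FREE]
Op 3: free(b) -> (freed b); heap: [0-1 ALLOC][2-44 FREE]
Op 4: c = malloc(4) -> c = 2; heap: [0-1 ALLOC][2-5 ALLOC][6-44 FREE]
Op 5: free(a) -> (freed a); heap: [0-1 FREE][2-5 ALLOC][6-44 FREE]
Free blocks: [2 39] total_free=41 largest=39 -> 100*(41-39)/41 = 200/41 ≈ 4.878 -> rounds to 5

Answer: 5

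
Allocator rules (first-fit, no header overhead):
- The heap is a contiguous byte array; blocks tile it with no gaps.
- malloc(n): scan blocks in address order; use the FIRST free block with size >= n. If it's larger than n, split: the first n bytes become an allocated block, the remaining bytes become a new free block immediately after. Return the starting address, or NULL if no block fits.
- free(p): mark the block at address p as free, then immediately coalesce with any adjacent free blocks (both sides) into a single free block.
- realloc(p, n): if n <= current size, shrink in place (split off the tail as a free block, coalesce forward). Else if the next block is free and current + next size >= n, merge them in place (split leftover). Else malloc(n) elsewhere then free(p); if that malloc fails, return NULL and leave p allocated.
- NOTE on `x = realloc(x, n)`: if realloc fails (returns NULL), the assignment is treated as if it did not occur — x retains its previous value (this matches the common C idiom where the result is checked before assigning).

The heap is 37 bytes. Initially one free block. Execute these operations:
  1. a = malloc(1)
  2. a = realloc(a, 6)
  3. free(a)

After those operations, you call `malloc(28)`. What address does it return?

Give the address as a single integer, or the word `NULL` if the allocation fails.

Answer: 0

Derivation:
Op 1: a = malloc(1) -> a = 0; heap: [0-0 ALLOC][1-36 FREE]
Op 2: a = realloc(a, 6) -> a = 0; heap: [0-5 ALLOC][6-36 FREE]
Op 3: free(a) -> (freed a); heap: [0-36 FREE]
malloc(28): first-fit scan over [0-36 FREE] -> 0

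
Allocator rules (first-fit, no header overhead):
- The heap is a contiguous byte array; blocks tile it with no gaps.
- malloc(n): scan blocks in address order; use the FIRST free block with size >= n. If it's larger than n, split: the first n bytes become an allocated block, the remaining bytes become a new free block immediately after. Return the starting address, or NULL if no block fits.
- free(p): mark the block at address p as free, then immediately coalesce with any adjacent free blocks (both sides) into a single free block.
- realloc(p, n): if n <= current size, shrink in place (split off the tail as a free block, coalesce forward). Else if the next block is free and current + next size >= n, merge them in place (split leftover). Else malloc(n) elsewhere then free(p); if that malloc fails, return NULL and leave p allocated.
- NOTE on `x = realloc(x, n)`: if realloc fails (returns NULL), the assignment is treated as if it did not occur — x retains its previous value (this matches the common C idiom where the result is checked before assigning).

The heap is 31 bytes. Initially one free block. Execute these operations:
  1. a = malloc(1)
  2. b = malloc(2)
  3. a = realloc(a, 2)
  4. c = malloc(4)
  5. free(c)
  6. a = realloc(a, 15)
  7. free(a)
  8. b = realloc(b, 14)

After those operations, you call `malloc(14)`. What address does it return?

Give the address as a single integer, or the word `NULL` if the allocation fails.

Answer: 15

Derivation:
Op 1: a = malloc(1) -> a = 0; heap: [0-0 ALLOC][1-30 FREE]
Op 2: b = malloc(2) -> b = 1; heap: [0-0 ALLOC][1-2 ALLOC][3-30 FREE]
Op 3: a = realloc(a, 2) -> a = 3; heap: [0-0 FREE][1-2 ALLOC][3-4 ALLOC][5-30 FREE]
Op 4: c = malloc(4) -> c = 5; heap: [0-0 FREE][1-2 ALLOC][3-4 ALLOC][5-8 ALLOC][9-30 FREE]
Op 5: free(c) -> (freed c); heap: [0-0 FREE][1-2 ALLOC][3-4 ALLOC][5-30 FREE]
Op 6: a = realloc(a, 15) -> a = 3; heap: [0-0 FREE][1-2 ALLOC][3-17 ALLOC][18-30 FREE]
Op 7: free(a) -> (freed a); heap: [0-0 FREE][1-2 ALLOC][3-30 FREE]
Op 8: b = realloc(b, 14) -> b = 1; heap: [0-0 FREE][1-14 ALLOC][15-30 FREE]
malloc(14): first-fit scan over [0-0 FREE][1-14 ALLOC][15-30 FREE] -> 15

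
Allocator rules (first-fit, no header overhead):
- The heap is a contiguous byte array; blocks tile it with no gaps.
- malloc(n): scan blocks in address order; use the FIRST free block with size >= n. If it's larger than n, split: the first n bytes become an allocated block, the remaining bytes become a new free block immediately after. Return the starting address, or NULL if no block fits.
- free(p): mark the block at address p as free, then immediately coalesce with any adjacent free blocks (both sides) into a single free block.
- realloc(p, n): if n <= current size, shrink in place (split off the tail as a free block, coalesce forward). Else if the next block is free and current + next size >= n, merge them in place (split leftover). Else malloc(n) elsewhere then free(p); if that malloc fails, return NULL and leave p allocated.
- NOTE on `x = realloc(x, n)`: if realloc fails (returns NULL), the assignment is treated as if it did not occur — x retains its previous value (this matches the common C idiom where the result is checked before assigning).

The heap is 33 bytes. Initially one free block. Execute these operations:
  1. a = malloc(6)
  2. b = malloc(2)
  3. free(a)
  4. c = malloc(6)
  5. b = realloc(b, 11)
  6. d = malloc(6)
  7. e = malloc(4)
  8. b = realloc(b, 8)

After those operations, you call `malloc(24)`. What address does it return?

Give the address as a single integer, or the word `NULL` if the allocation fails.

Answer: NULL

Derivation:
Op 1: a = malloc(6) -> a = 0; heap: [0-5 ALLOC][6-32 FREE]
Op 2: b = malloc(2) -> b = 6; heap: [0-5 ALLOC][6-7 ALLOC][8-32 FREE]
Op 3: free(a) -> (freed a); heap: [0-5 FREE][6-7 ALLOC][8-32 FREE]
Op 4: c = malloc(6) -> c = 0; heap: [0-5 ALLOC][6-7 ALLOC][8-32 FREE]
Op 5: b = realloc(b, 11) -> b = 6; heap: [0-5 ALLOC][6-16 ALLOC][17-32 FREE]
Op 6: d = malloc(6) -> d = 17; heap: [0-5 ALLOC][6-16 ALLOC][17-22 ALLOC][23-32 FREE]
Op 7: e = malloc(4) -> e = 23; heap: [0-5 ALLOC][6-16 ALLOC][17-22 ALLOC][23-26 ALLOC][27-32 FREE]
Op 8: b = realloc(b, 8) -> b = 6; heap: [0-5 ALLOC][6-13 ALLOC][14-16 FREE][17-22 ALLOC][23-26 ALLOC][27-32 FREE]
malloc(24): first-fit scan over [0-5 ALLOC][6-13 ALLOC][14-16 FREE][17-22 ALLOC][23-26 ALLOC][27-32 FREE] -> NULL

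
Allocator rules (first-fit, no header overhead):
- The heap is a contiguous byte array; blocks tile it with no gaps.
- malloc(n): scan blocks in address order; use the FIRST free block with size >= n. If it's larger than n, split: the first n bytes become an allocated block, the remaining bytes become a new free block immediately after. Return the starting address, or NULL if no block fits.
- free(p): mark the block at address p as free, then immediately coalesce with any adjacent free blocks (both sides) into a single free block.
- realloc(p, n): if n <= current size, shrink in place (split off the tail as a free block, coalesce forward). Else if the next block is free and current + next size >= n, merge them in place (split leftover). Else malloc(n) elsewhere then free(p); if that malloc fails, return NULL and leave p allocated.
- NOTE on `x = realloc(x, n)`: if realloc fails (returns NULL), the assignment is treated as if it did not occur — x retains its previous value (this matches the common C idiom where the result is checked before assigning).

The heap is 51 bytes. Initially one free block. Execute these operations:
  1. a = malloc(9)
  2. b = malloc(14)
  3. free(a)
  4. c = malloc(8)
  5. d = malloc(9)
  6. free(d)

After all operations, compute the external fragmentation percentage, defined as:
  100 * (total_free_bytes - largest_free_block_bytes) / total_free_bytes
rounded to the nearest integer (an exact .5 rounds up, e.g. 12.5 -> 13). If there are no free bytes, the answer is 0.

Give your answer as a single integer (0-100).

Op 1: a = malloc(9) -> a = 0; heap: [0-8 ALLOC][9-50 FREE]
Op 2: b = malloc(14) -> b = 9; heap: [0-8 ALLOC][9-22 ALLOC][23-50 FREE]
Op 3: free(a) -> (freed a); heap: [0-8 FREE][9-22 ALLOC][23-50 FREE]
Op 4: c = malloc(8) -> c = 0; heap: [0-7 ALLOC][8-8 FREE][9-22 ALLOC][23-50 FREE]
Op 5: d = malloc(9) -> d = 23; heap: [0-7 ALLOC][8-8 FREE][9-22 ALLOC][23-31 ALLOC][32-50 FREE]
Op 6: free(d) -> (freed d); heap: [0-7 ALLOC][8-8 FREE][9-22 ALLOC][23-50 FREE]
Free blocks: [1 28] total_free=29 largest=28 -> 100*(29-28)/29 = 100/29 ≈ 3.448 -> rounds to 3

Answer: 3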